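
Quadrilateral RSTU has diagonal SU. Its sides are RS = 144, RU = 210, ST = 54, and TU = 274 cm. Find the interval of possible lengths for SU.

From triangle RSU: |144 − 210| < SU < 144 + 210, i.e. 66 < SU < 354.
From triangle TSU: 220 < SU < 328.
Both must hold, so SU lies in the intersection.

220 < SU < 328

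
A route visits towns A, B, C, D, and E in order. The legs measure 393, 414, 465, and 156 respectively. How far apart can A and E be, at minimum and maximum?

0 ≤ AE ≤ 1428

The maximum is all hops collinear in one direction: 393 + 414 + 465 + 156 = 1428.
The longest hop is 465; the others sum to 963. Since 465 ≤ 963, the path can fold back on itself completely, so the minimum distance is 0.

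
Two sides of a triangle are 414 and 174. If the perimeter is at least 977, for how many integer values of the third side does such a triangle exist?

199

Triangle inequality: 240 < x < 588. Perimeter ≥ 977 gives x ≥ 977 − 414 − 174 = 389.
So 389 ≤ x < 588; integers 389 through 587: 199 values.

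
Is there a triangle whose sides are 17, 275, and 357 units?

No

The longest side is 357, but the other two sum to only 292.
292 < 357, so the triangle inequality fails.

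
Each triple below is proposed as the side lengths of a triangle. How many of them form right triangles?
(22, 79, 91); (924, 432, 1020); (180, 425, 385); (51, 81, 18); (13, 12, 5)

3

(22,79,91): 22²+79² = 6725 < 8281 = 91² → obtuse
(924,432,1020): 432²+924² = 1040400 = 1020² → right
(180,425,385): 180²+385² = 180625 = 425² → right
(51,81,18): 18+51 ≤ 81, not a triangle
(13,12,5): 5²+12² = 169 = 13² → right
3 of the 5 are right.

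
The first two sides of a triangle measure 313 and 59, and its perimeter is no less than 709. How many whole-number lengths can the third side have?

35

Triangle inequality: 254 < x < 372. Perimeter ≥ 709 gives x ≥ 709 − 313 − 59 = 337.
So 337 ≤ x < 372; integers 337 through 371: 35 values.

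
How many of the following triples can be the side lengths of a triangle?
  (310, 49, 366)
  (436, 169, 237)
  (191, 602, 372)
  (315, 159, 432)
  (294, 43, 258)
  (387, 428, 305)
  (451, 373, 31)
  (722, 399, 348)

4

(49,310,366): 49+310 ≤ 366 → not valid
(169,237,436): 169+237 ≤ 436 → not valid
(191,372,602): 191+372 ≤ 602 → not valid
(159,315,432): 159+315 > 432 → valid
(43,258,294): 43+258 > 294 → valid
(305,387,428): 305+387 > 428 → valid
(31,373,451): 31+373 ≤ 451 → not valid
(348,399,722): 348+399 > 722 → valid
4 of the 8 triples form a triangle.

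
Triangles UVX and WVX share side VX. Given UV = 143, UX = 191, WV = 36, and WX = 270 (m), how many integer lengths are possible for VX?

71

From triangle UVX: 48 < VX < 334.
From triangle WVX: 234 < VX < 306.
Intersection: 234 < VX < 306, so integers 235 through 305: 71 values.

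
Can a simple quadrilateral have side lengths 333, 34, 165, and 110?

No

For a quadrilateral, each side must be shorter than the sum of the others.
Here the longest side is 333, but the remaining 3 sides sum to only 309.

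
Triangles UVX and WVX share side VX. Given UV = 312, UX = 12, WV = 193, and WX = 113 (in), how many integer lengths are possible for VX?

From triangle UVX: 300 < VX < 324.
From triangle WVX: 80 < VX < 306.
Intersection: 300 < VX < 306, so integers 301 through 305: 5 values.

5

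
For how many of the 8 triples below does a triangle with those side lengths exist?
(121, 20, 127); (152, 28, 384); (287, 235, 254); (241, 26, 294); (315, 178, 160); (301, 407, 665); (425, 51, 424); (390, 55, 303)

5

(20,121,127): 20+121 > 127 → valid
(28,152,384): 28+152 ≤ 384 → not valid
(235,254,287): 235+254 > 287 → valid
(26,241,294): 26+241 ≤ 294 → not valid
(160,178,315): 160+178 > 315 → valid
(301,407,665): 301+407 > 665 → valid
(51,424,425): 51+424 > 425 → valid
(55,303,390): 55+303 ≤ 390 → not valid
5 of the 8 triples form a triangle.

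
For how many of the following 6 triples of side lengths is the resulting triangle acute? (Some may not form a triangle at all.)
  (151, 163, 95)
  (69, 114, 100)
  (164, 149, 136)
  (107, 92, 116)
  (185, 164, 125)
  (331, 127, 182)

5

(151,163,95): 95²+151² = 31826 > 26569 = 163² → acute
(69,114,100): 69²+100² = 14761 > 12996 = 114² → acute
(164,149,136): 136²+149² = 40697 > 26896 = 164² → acute
(107,92,116): 92²+107² = 19913 > 13456 = 116² → acute
(185,164,125): 125²+164² = 42521 > 34225 = 185² → acute
(331,127,182): 127+182 ≤ 331, not a triangle
5 of the 6 are acute.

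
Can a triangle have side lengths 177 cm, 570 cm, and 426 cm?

The longest side is 570, and the other two sum to 603.
Since 603 > 570, the triangle inequality holds.

Yes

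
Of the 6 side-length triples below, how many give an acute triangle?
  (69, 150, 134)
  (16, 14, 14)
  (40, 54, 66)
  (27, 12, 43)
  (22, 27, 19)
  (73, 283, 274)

(69,150,134): 69²+134² = 22717 > 22500 = 150² → acute
(16,14,14): 14²+14² = 392 > 256 = 16² → acute
(40,54,66): 40²+54² = 4516 > 4356 = 66² → acute
(27,12,43): 12+27 ≤ 43, not a triangle
(22,27,19): 19²+22² = 845 > 729 = 27² → acute
(73,283,274): 73²+274² = 80405 > 80089 = 283² → acute
5 of the 6 are acute.

5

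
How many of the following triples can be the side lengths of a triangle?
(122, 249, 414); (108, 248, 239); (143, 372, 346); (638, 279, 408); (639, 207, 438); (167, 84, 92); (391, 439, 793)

(122,249,414): 122+249 ≤ 414 → not valid
(108,239,248): 108+239 > 248 → valid
(143,346,372): 143+346 > 372 → valid
(279,408,638): 279+408 > 638 → valid
(207,438,639): 207+438 > 639 → valid
(84,92,167): 84+92 > 167 → valid
(391,439,793): 391+439 > 793 → valid
6 of the 7 triples form a triangle.

6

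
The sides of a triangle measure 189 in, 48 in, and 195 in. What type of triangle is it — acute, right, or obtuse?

Compare the square of the longest side to the sum of squares of the other two: 48² + 189² = 38025 = 195².

right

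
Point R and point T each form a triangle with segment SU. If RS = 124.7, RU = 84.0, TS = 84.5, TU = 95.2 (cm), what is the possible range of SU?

40.7 < SU < 179.7

From triangle RSU: |124.7 − 84.0| < SU < 124.7 + 84.0, i.e. 40.7 < SU < 208.7.
From triangle TSU: 10.7 < SU < 179.7.
Both must hold, so SU lies in the intersection.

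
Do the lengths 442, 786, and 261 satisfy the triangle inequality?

The longest side is 786, but the other two sum to only 703.
703 < 786, so the triangle inequality fails.

No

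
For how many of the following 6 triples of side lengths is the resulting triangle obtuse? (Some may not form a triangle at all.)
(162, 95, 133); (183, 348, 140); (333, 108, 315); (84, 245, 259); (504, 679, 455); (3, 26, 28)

(162,95,133): 95²+133² = 26714 > 26244 = 162² → acute
(183,348,140): 140+183 ≤ 348, not a triangle
(333,108,315): 108²+315² = 110889 = 333² → right
(84,245,259): 84²+245² = 67081 = 259² → right
(504,679,455): 455²+504² = 461041 = 679² → right
(3,26,28): 3²+26² = 685 < 784 = 28² → obtuse
1 of the 6 is obtuse.

1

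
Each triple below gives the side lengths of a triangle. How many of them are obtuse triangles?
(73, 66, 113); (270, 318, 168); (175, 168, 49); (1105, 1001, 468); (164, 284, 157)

2

(73,66,113): 66²+73² = 9685 < 12769 = 113² → obtuse
(270,318,168): 168²+270² = 101124 = 318² → right
(175,168,49): 49²+168² = 30625 = 175² → right
(1105,1001,468): 468²+1001² = 1221025 = 1105² → right
(164,284,157): 157²+164² = 51545 < 80656 = 284² → obtuse
2 of the 5 are obtuse.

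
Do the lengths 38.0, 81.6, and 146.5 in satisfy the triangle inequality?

The longest side is 146.5, but the other two sum to only 119.6.
119.6 < 146.5, so the triangle inequality fails.

No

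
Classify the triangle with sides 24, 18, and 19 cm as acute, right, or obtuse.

Compare the square of the longest side to the sum of squares of the other two: 18² + 19² = 685 > 576 = 24².

acute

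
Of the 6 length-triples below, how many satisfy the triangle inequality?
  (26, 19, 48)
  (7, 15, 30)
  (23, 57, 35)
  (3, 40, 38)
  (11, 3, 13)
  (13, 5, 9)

(19,26,48): 19+26 ≤ 48 → not valid
(7,15,30): 7+15 ≤ 30 → not valid
(23,35,57): 23+35 > 57 → valid
(3,38,40): 3+38 > 40 → valid
(3,11,13): 3+11 > 13 → valid
(5,9,13): 5+9 > 13 → valid
4 of the 6 triples form a triangle.

4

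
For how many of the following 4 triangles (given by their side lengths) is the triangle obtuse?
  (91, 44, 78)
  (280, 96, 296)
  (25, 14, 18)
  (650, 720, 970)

2

(91,44,78): 44²+78² = 8020 < 8281 = 91² → obtuse
(280,96,296): 96²+280² = 87616 = 296² → right
(25,14,18): 14²+18² = 520 < 625 = 25² → obtuse
(650,720,970): 650²+720² = 940900 = 970² → right
2 of the 4 are obtuse.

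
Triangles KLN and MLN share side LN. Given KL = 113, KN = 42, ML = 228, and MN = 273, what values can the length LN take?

71 < LN < 155

From triangle KLN: |113 − 42| < LN < 113 + 42, i.e. 71 < LN < 155.
From triangle MLN: 45 < LN < 501.
Both must hold, so LN lies in the intersection.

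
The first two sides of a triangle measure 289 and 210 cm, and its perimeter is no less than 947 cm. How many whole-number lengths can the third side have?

51

Triangle inequality: 79 < x < 499. Perimeter ≥ 947 gives x ≥ 947 − 289 − 210 = 448.
So 448 ≤ x < 499; integers 448 through 498: 51 values.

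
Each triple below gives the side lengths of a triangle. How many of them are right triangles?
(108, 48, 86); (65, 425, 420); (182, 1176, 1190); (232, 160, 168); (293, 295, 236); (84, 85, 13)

(108,48,86): 48²+86² = 9700 < 11664 = 108² → obtuse
(65,425,420): 65²+420² = 180625 = 425² → right
(182,1176,1190): 182²+1176² = 1416100 = 1190² → right
(232,160,168): 160²+168² = 53824 = 232² → right
(293,295,236): 236²+293² = 141545 > 87025 = 295² → acute
(84,85,13): 13²+84² = 7225 = 85² → right
4 of the 6 are right.

4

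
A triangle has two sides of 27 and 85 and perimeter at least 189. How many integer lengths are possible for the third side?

Triangle inequality: 58 < x < 112. Perimeter ≥ 189 gives x ≥ 189 − 27 − 85 = 77.
So 77 ≤ x < 112; integers 77 through 111: 35 values.

35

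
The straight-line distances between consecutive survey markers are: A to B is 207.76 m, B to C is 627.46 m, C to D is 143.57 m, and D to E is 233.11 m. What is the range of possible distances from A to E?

43.02 ≤ AE ≤ 1211.90 m

The maximum is all hops collinear in one direction: 207.76 + 627.46 + 143.57 + 233.11 = 1211.90.
The longest hop is 627.46; the others sum to 584.44. Folding the others back against it leaves at least 627.46 − 584.44 = 43.02.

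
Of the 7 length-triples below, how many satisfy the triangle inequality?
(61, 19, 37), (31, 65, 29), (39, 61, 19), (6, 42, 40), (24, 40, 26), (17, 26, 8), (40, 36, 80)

(19,37,61): 19+37 ≤ 61 → not valid
(29,31,65): 29+31 ≤ 65 → not valid
(19,39,61): 19+39 ≤ 61 → not valid
(6,40,42): 6+40 > 42 → valid
(24,26,40): 24+26 > 40 → valid
(8,17,26): 8+17 ≤ 26 → not valid
(36,40,80): 36+40 ≤ 80 → not valid
2 of the 7 triples form a triangle.

2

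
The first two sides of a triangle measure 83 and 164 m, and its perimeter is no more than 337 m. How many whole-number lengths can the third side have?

9

Triangle inequality: 81 < x < 247. Perimeter ≤ 337 gives x ≤ 337 − 83 − 164 = 90.
So 81 < x ≤ 90; integers 82 through 90: 9 values.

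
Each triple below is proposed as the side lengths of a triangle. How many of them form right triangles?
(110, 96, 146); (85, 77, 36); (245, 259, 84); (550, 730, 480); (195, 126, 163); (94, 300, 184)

4

(110,96,146): 96²+110² = 21316 = 146² → right
(85,77,36): 36²+77² = 7225 = 85² → right
(245,259,84): 84²+245² = 67081 = 259² → right
(550,730,480): 480²+550² = 532900 = 730² → right
(195,126,163): 126²+163² = 42445 > 38025 = 195² → acute
(94,300,184): 94+184 ≤ 300, not a triangle
4 of the 6 are right.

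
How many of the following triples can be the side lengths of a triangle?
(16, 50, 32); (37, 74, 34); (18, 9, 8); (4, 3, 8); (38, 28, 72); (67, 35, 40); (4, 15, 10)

1

(16,32,50): 16+32 ≤ 50 → not valid
(34,37,74): 34+37 ≤ 74 → not valid
(8,9,18): 8+9 ≤ 18 → not valid
(3,4,8): 3+4 ≤ 8 → not valid
(28,38,72): 28+38 ≤ 72 → not valid
(35,40,67): 35+40 > 67 → valid
(4,10,15): 4+10 ≤ 15 → not valid
1 of the 7 triples forms a triangle.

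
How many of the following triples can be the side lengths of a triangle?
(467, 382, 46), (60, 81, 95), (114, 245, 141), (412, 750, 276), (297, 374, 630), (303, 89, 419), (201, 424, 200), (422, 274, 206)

(46,382,467): 46+382 ≤ 467 → not valid
(60,81,95): 60+81 > 95 → valid
(114,141,245): 114+141 > 245 → valid
(276,412,750): 276+412 ≤ 750 → not valid
(297,374,630): 297+374 > 630 → valid
(89,303,419): 89+303 ≤ 419 → not valid
(200,201,424): 200+201 ≤ 424 → not valid
(206,274,422): 206+274 > 422 → valid
4 of the 8 triples form a triangle.

4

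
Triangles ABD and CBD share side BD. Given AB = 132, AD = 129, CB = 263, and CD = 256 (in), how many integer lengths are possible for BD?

253

From triangle ABD: 3 < BD < 261.
From triangle CBD: 7 < BD < 519.
Intersection: 7 < BD < 261, so integers 8 through 260: 253 values.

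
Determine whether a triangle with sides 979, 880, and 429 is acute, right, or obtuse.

right

Compare the square of the longest side to the sum of squares of the other two: 429² + 880² = 958441 = 979².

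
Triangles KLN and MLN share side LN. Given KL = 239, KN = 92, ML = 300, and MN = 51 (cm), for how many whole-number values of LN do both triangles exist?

From triangle KLN: 147 < LN < 331.
From triangle MLN: 249 < LN < 351.
Intersection: 249 < LN < 331, so integers 250 through 330: 81 values.

81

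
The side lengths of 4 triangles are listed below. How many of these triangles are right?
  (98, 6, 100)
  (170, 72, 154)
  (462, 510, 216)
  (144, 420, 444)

(98,6,100): 6²+98² = 9640 < 10000 = 100² → obtuse
(170,72,154): 72²+154² = 28900 = 170² → right
(462,510,216): 216²+462² = 260100 = 510² → right
(144,420,444): 144²+420² = 197136 = 444² → right
3 of the 4 are right.

3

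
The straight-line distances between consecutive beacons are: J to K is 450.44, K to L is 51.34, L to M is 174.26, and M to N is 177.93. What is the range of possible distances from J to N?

The maximum is all hops collinear in one direction: 450.44 + 51.34 + 174.26 + 177.93 = 853.97.
The longest hop is 450.44; the others sum to 403.53. Folding the others back against it leaves at least 450.44 − 403.53 = 46.91.

46.91 ≤ JN ≤ 853.97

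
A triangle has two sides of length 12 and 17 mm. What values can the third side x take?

5 < x < 29

By the triangle inequality, x must be less than 12 + 17 = 29 and greater than |12 − 17| = 5.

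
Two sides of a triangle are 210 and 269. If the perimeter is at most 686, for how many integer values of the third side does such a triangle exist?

Triangle inequality: 59 < x < 479. Perimeter ≤ 686 gives x ≤ 686 − 210 − 269 = 207.
So 59 < x ≤ 207; integers 60 through 207: 148 values.

148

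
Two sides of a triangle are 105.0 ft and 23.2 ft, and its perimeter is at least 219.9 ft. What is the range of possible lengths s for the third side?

Triangle inequality alone gives 81.8 < s < 128.2.
The perimeter condition gives s ≥ 219.9 − 105.0 − 23.2 = 91.7.
Intersecting the two: 91.7 ≤ s < 128.2.

91.7 ≤ s < 128.2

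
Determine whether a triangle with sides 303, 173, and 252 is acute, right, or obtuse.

Compare the square of the longest side to the sum of squares of the other two: 173² + 252² = 93433 > 91809 = 303².

acute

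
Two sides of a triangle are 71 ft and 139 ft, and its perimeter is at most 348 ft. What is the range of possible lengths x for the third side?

Triangle inequality alone gives 68 < x < 210.
The perimeter condition gives x ≤ 348 − 71 − 139 = 138.
Intersecting the two: 68 < x ≤ 138.

68 < x ≤ 138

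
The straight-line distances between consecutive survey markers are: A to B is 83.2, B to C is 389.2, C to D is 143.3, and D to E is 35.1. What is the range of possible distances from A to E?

127.6 ≤ AE ≤ 650.8

The maximum is all hops collinear in one direction: 83.2 + 389.2 + 143.3 + 35.1 = 650.8.
The longest hop is 389.2; the others sum to 261.6. Folding the others back against it leaves at least 389.2 − 261.6 = 127.6.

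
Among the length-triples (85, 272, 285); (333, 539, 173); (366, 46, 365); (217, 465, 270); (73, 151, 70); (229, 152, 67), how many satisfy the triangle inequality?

(85,272,285): 85+272 > 285 → valid
(173,333,539): 173+333 ≤ 539 → not valid
(46,365,366): 46+365 > 366 → valid
(217,270,465): 217+270 > 465 → valid
(70,73,151): 70+73 ≤ 151 → not valid
(67,152,229): 67+152 ≤ 229 → not valid
3 of the 6 triples form a triangle.

3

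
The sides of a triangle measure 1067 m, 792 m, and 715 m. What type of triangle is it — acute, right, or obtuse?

right

Compare the square of the longest side to the sum of squares of the other two: 715² + 792² = 1138489 = 1067².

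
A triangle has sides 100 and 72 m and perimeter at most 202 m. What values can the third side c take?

28 < c ≤ 30 m

Triangle inequality alone gives 28 < c < 172.
The perimeter condition gives c ≤ 202 − 100 − 72 = 30.
Intersecting the two: 28 < c ≤ 30.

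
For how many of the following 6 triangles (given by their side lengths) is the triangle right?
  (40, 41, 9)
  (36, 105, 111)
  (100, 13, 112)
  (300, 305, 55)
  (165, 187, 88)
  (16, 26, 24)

(40,41,9): 9²+40² = 1681 = 41² → right
(36,105,111): 36²+105² = 12321 = 111² → right
(100,13,112): 13²+100² = 10169 < 12544 = 112² → obtuse
(300,305,55): 55²+300² = 93025 = 305² → right
(165,187,88): 88²+165² = 34969 = 187² → right
(16,26,24): 16²+24² = 832 > 676 = 26² → acute
4 of the 6 are right.

4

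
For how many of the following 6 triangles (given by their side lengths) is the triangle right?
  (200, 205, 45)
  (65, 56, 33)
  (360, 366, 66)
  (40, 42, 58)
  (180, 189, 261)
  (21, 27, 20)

(200,205,45): 45²+200² = 42025 = 205² → right
(65,56,33): 33²+56² = 4225 = 65² → right
(360,366,66): 66²+360² = 133956 = 366² → right
(40,42,58): 40²+42² = 3364 = 58² → right
(180,189,261): 180²+189² = 68121 = 261² → right
(21,27,20): 20²+21² = 841 > 729 = 27² → acute
5 of the 6 are right.

5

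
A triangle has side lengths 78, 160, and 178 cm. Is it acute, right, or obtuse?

right

Compare the square of the longest side to the sum of squares of the other two: 78² + 160² = 31684 = 178².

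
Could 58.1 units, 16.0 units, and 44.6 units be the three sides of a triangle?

The longest side is 58.1, and the other two sum to 60.6.
Since 60.6 > 58.1, the triangle inequality holds.

Yes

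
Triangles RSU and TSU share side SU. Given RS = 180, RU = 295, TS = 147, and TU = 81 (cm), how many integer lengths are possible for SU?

112

From triangle RSU: 115 < SU < 475.
From triangle TSU: 66 < SU < 228.
Intersection: 115 < SU < 228, so integers 116 through 227: 112 values.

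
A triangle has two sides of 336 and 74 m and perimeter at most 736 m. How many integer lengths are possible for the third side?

64

Triangle inequality: 262 < x < 410. Perimeter ≤ 736 gives x ≤ 736 − 336 − 74 = 326.
So 262 < x ≤ 326; integers 263 through 326: 64 values.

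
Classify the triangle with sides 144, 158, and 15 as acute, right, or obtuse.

Compare the square of the longest side to the sum of squares of the other two: 15² + 144² = 20961 < 24964 = 158².

obtuse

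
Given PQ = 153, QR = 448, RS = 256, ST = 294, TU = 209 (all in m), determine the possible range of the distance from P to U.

The maximum is all hops collinear in one direction: 153 + 448 + 256 + 294 + 209 = 1360.
The longest hop is 448; the others sum to 912. Since 448 ≤ 912, the path can fold back on itself completely, so the minimum distance is 0.

0 ≤ PU ≤ 1360 m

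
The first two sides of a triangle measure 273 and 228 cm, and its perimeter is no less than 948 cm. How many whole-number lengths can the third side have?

Triangle inequality: 45 < x < 501. Perimeter ≥ 948 gives x ≥ 948 − 273 − 228 = 447.
So 447 ≤ x < 501; integers 447 through 500: 54 values.

54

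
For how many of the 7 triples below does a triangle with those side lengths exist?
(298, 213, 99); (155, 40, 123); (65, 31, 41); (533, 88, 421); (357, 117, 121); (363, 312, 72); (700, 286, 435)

(99,213,298): 99+213 > 298 → valid
(40,123,155): 40+123 > 155 → valid
(31,41,65): 31+41 > 65 → valid
(88,421,533): 88+421 ≤ 533 → not valid
(117,121,357): 117+121 ≤ 357 → not valid
(72,312,363): 72+312 > 363 → valid
(286,435,700): 286+435 > 700 → valid
5 of the 7 triples form a triangle.

5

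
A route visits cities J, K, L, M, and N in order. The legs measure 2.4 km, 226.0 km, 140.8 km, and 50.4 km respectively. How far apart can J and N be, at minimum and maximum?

The maximum is all hops collinear in one direction: 2.4 + 226.0 + 140.8 + 50.4 = 419.6.
The longest hop is 226.0; the others sum to 193.6. Folding the others back against it leaves at least 226.0 − 193.6 = 32.4.

32.4 ≤ JN ≤ 419.6 km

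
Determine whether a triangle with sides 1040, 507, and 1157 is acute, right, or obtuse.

Compare the square of the longest side to the sum of squares of the other two: 507² + 1040² = 1338649 = 1157².

right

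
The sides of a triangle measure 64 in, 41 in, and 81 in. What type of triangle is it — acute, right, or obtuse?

obtuse

Compare the square of the longest side to the sum of squares of the other two: 41² + 64² = 5777 < 6561 = 81².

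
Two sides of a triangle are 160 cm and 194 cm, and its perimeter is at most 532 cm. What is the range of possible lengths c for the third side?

34 < c ≤ 178

Triangle inequality alone gives 34 < c < 354.
The perimeter condition gives c ≤ 532 − 160 − 194 = 178.
Intersecting the two: 34 < c ≤ 178.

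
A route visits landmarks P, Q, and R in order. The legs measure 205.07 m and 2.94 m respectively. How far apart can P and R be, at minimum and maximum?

202.13 ≤ PR ≤ 208.01 m

By the triangle inequality, |205.07 − 2.94| ≤ PR ≤ 205.07 + 2.94.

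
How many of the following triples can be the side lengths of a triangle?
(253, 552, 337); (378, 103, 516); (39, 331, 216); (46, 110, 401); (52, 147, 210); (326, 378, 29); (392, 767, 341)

(253,337,552): 253+337 > 552 → valid
(103,378,516): 103+378 ≤ 516 → not valid
(39,216,331): 39+216 ≤ 331 → not valid
(46,110,401): 46+110 ≤ 401 → not valid
(52,147,210): 52+147 ≤ 210 → not valid
(29,326,378): 29+326 ≤ 378 → not valid
(341,392,767): 341+392 ≤ 767 → not valid
1 of the 7 triples forms a triangle.

1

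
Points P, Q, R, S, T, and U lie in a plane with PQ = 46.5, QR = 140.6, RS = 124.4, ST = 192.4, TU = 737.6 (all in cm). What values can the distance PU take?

233.7 ≤ PU ≤ 1241.5 cm

The maximum is all hops collinear in one direction: 46.5 + 140.6 + 124.4 + 192.4 + 737.6 = 1241.5.
The longest hop is 737.6; the others sum to 503.9. Folding the others back against it leaves at least 737.6 − 503.9 = 233.7.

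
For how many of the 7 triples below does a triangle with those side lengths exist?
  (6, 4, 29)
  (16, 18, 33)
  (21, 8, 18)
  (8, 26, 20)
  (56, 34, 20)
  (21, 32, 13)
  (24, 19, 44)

(4,6,29): 4+6 ≤ 29 → not valid
(16,18,33): 16+18 > 33 → valid
(8,18,21): 8+18 > 21 → valid
(8,20,26): 8+20 > 26 → valid
(20,34,56): 20+34 ≤ 56 → not valid
(13,21,32): 13+21 > 32 → valid
(19,24,44): 19+24 ≤ 44 → not valid
4 of the 7 triples form a triangle.

4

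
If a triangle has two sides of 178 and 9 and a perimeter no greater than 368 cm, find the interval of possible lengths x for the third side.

Triangle inequality alone gives 169 < x < 187.
The perimeter condition gives x ≤ 368 − 178 − 9 = 181.
Intersecting the two: 169 < x ≤ 181.

169 < x ≤ 181 cm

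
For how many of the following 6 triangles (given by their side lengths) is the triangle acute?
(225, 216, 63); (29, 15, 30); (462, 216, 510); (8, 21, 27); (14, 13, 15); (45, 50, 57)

(225,216,63): 63²+216² = 50625 = 225² → right
(29,15,30): 15²+29² = 1066 > 900 = 30² → acute
(462,216,510): 216²+462² = 260100 = 510² → right
(8,21,27): 8²+21² = 505 < 729 = 27² → obtuse
(14,13,15): 13²+14² = 365 > 225 = 15² → acute
(45,50,57): 45²+50² = 4525 > 3249 = 57² → acute
3 of the 6 are acute.

3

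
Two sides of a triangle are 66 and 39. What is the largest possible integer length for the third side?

104

The third side must be strictly less than 66 + 39 = 105.
The largest integer below 105 is 104.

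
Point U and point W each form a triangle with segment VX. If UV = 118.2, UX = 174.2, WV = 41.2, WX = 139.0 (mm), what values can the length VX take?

97.8 < VX < 180.2

From triangle UVX: |118.2 − 174.2| < VX < 118.2 + 174.2, i.e. 56.0 < VX < 292.4.
From triangle WVX: 97.8 < VX < 180.2.
Both must hold, so VX lies in the intersection.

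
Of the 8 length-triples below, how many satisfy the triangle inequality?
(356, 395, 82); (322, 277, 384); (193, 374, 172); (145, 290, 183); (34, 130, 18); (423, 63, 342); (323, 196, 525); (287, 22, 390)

3

(82,356,395): 82+356 > 395 → valid
(277,322,384): 277+322 > 384 → valid
(172,193,374): 172+193 ≤ 374 → not valid
(145,183,290): 145+183 > 290 → valid
(18,34,130): 18+34 ≤ 130 → not valid
(63,342,423): 63+342 ≤ 423 → not valid
(196,323,525): 196+323 ≤ 525 → not valid
(22,287,390): 22+287 ≤ 390 → not valid
3 of the 8 triples form a triangle.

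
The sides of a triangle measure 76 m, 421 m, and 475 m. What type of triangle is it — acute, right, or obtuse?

obtuse

Compare the square of the longest side to the sum of squares of the other two: 76² + 421² = 183017 < 225625 = 475².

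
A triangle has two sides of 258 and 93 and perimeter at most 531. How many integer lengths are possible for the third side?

15

Triangle inequality: 165 < x < 351. Perimeter ≤ 531 gives x ≤ 531 − 258 − 93 = 180.
So 165 < x ≤ 180; integers 166 through 180: 15 values.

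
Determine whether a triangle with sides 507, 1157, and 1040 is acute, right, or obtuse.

right

Compare the square of the longest side to the sum of squares of the other two: 507² + 1040² = 1338649 = 1157².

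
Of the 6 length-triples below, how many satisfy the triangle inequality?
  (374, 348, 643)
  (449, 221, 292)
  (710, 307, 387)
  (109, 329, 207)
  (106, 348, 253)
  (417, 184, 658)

(348,374,643): 348+374 > 643 → valid
(221,292,449): 221+292 > 449 → valid
(307,387,710): 307+387 ≤ 710 → not valid
(109,207,329): 109+207 ≤ 329 → not valid
(106,253,348): 106+253 > 348 → valid
(184,417,658): 184+417 ≤ 658 → not valid
3 of the 6 triples form a triangle.

3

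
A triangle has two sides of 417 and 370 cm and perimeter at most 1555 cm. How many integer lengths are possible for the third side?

Triangle inequality: 47 < x < 787. Perimeter ≤ 1555 gives x ≤ 1555 − 417 − 370 = 768.
So 47 < x ≤ 768; integers 48 through 768: 721 values.

721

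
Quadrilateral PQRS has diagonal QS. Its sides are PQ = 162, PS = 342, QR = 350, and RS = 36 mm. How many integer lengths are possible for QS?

From triangle PQS: 180 < QS < 504.
From triangle RQS: 314 < QS < 386.
Intersection: 314 < QS < 386, so integers 315 through 385: 71 values.

71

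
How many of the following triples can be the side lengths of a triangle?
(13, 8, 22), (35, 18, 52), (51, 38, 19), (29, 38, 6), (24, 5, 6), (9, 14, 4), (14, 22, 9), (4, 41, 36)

(8,13,22): 8+13 ≤ 22 → not valid
(18,35,52): 18+35 > 52 → valid
(19,38,51): 19+38 > 51 → valid
(6,29,38): 6+29 ≤ 38 → not valid
(5,6,24): 5+6 ≤ 24 → not valid
(4,9,14): 4+9 ≤ 14 → not valid
(9,14,22): 9+14 > 22 → valid
(4,36,41): 4+36 ≤ 41 → not valid
3 of the 8 triples form a triangle.

3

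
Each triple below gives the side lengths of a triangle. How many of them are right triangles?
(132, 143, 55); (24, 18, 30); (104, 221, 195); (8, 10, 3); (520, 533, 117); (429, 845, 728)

(132,143,55): 55²+132² = 20449 = 143² → right
(24,18,30): 18²+24² = 900 = 30² → right
(104,221,195): 104²+195² = 48841 = 221² → right
(8,10,3): 3²+8² = 73 < 100 = 10² → obtuse
(520,533,117): 117²+520² = 284089 = 533² → right
(429,845,728): 429²+728² = 714025 = 845² → right
5 of the 6 are right.

5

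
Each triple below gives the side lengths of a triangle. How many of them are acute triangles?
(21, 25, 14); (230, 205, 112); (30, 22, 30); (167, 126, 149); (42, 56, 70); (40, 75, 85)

4

(21,25,14): 14²+21² = 637 > 625 = 25² → acute
(230,205,112): 112²+205² = 54569 > 52900 = 230² → acute
(30,22,30): 22²+30² = 1384 > 900 = 30² → acute
(167,126,149): 126²+149² = 38077 > 27889 = 167² → acute
(42,56,70): 42²+56² = 4900 = 70² → right
(40,75,85): 40²+75² = 7225 = 85² → right
4 of the 6 are acute.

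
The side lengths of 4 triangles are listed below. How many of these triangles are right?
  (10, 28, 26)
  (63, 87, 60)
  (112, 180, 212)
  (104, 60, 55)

(10,28,26): 10²+26² = 776 < 784 = 28² → obtuse
(63,87,60): 60²+63² = 7569 = 87² → right
(112,180,212): 112²+180² = 44944 = 212² → right
(104,60,55): 55²+60² = 6625 < 10816 = 104² → obtuse
2 of the 4 are right.

2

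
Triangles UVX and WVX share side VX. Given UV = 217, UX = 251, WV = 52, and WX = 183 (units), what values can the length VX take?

131 < VX < 235

From triangle UVX: |217 − 251| < VX < 217 + 251, i.e. 34 < VX < 468.
From triangle WVX: 131 < VX < 235.
Both must hold, so VX lies in the intersection.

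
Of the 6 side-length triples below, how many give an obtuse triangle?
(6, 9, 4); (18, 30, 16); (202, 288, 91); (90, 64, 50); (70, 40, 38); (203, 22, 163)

(6,9,4): 4²+6² = 52 < 81 = 9² → obtuse
(18,30,16): 16²+18² = 580 < 900 = 30² → obtuse
(202,288,91): 91²+202² = 49085 < 82944 = 288² → obtuse
(90,64,50): 50²+64² = 6596 < 8100 = 90² → obtuse
(70,40,38): 38²+40² = 3044 < 4900 = 70² → obtuse
(203,22,163): 22+163 ≤ 203, not a triangle
5 of the 6 are obtuse.

5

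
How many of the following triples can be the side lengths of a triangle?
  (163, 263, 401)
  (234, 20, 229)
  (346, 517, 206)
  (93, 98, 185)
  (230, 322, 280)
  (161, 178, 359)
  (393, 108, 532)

5

(163,263,401): 163+263 > 401 → valid
(20,229,234): 20+229 > 234 → valid
(206,346,517): 206+346 > 517 → valid
(93,98,185): 93+98 > 185 → valid
(230,280,322): 230+280 > 322 → valid
(161,178,359): 161+178 ≤ 359 → not valid
(108,393,532): 108+393 ≤ 532 → not valid
5 of the 7 triples form a triangle.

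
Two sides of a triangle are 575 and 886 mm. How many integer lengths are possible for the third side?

The third side lies in the open interval (311, 1461).
Integers from 312 to 1460 inclusive: 1460 − 312 + 1 = 1149.

1149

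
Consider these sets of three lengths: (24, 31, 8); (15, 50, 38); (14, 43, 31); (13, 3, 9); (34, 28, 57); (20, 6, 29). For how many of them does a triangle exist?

4

(8,24,31): 8+24 > 31 → valid
(15,38,50): 15+38 > 50 → valid
(14,31,43): 14+31 > 43 → valid
(3,9,13): 3+9 ≤ 13 → not valid
(28,34,57): 28+34 > 57 → valid
(6,20,29): 6+20 ≤ 29 → not valid
4 of the 6 triples form a triangle.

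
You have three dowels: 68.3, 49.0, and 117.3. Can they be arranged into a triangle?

The two shorter sides sum to 117.3, exactly equal to the longest side 117.3.
That gives only a degenerate (flat) triangle — the inequality must be strict.

No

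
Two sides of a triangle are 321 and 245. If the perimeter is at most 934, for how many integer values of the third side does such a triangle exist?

Triangle inequality: 76 < x < 566. Perimeter ≤ 934 gives x ≤ 934 − 321 − 245 = 368.
So 76 < x ≤ 368; integers 77 through 368: 292 values.

292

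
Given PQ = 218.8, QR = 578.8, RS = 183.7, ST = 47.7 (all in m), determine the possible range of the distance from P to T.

128.6 ≤ PT ≤ 1029.0 m

The maximum is all hops collinear in one direction: 218.8 + 578.8 + 183.7 + 47.7 = 1029.0.
The longest hop is 578.8; the others sum to 450.2. Folding the others back against it leaves at least 578.8 − 450.2 = 128.6.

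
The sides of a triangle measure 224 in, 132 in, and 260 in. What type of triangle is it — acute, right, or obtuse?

right

Compare the square of the longest side to the sum of squares of the other two: 132² + 224² = 67600 = 260².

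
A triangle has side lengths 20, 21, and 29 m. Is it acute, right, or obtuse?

right

Compare the square of the longest side to the sum of squares of the other two: 20² + 21² = 841 = 29².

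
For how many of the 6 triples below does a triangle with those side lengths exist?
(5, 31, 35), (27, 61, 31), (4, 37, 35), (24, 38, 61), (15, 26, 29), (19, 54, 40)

5

(5,31,35): 5+31 > 35 → valid
(27,31,61): 27+31 ≤ 61 → not valid
(4,35,37): 4+35 > 37 → valid
(24,38,61): 24+38 > 61 → valid
(15,26,29): 15+26 > 29 → valid
(19,40,54): 19+40 > 54 → valid
5 of the 6 triples form a triangle.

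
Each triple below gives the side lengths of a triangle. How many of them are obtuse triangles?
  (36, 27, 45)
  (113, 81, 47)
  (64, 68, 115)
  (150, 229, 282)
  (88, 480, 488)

3

(36,27,45): 27²+36² = 2025 = 45² → right
(113,81,47): 47²+81² = 8770 < 12769 = 113² → obtuse
(64,68,115): 64²+68² = 8720 < 13225 = 115² → obtuse
(150,229,282): 150²+229² = 74941 < 79524 = 282² → obtuse
(88,480,488): 88²+480² = 238144 = 488² → right
3 of the 5 are obtuse.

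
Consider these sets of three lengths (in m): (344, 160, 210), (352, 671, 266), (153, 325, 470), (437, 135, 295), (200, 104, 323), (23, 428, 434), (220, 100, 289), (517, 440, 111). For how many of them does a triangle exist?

(160,210,344): 160+210 > 344 → valid
(266,352,671): 266+352 ≤ 671 → not valid
(153,325,470): 153+325 > 470 → valid
(135,295,437): 135+295 ≤ 437 → not valid
(104,200,323): 104+200 ≤ 323 → not valid
(23,428,434): 23+428 > 434 → valid
(100,220,289): 100+220 > 289 → valid
(111,440,517): 111+440 > 517 → valid
5 of the 8 triples form a triangle.

5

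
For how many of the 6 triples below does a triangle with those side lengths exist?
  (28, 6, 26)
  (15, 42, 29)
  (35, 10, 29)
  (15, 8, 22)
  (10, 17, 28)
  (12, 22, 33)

(6,26,28): 6+26 > 28 → valid
(15,29,42): 15+29 > 42 → valid
(10,29,35): 10+29 > 35 → valid
(8,15,22): 8+15 > 22 → valid
(10,17,28): 10+17 ≤ 28 → not valid
(12,22,33): 12+22 > 33 → valid
5 of the 6 triples form a triangle.

5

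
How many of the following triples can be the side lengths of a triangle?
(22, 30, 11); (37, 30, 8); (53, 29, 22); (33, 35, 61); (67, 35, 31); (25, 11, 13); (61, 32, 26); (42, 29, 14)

(11,22,30): 11+22 > 30 → valid
(8,30,37): 8+30 > 37 → valid
(22,29,53): 22+29 ≤ 53 → not valid
(33,35,61): 33+35 > 61 → valid
(31,35,67): 31+35 ≤ 67 → not valid
(11,13,25): 11+13 ≤ 25 → not valid
(26,32,61): 26+32 ≤ 61 → not valid
(14,29,42): 14+29 > 42 → valid
4 of the 8 triples form a triangle.

4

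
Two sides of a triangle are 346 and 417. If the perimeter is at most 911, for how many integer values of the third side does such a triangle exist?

Triangle inequality: 71 < x < 763. Perimeter ≤ 911 gives x ≤ 911 − 346 − 417 = 148.
So 71 < x ≤ 148; integers 72 through 148: 77 values.

77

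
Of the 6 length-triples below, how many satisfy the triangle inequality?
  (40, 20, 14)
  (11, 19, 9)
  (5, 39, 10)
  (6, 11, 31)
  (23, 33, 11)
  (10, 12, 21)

(14,20,40): 14+20 ≤ 40 → not valid
(9,11,19): 9+11 > 19 → valid
(5,10,39): 5+10 ≤ 39 → not valid
(6,11,31): 6+11 ≤ 31 → not valid
(11,23,33): 11+23 > 33 → valid
(10,12,21): 10+12 > 21 → valid
3 of the 6 triples form a triangle.

3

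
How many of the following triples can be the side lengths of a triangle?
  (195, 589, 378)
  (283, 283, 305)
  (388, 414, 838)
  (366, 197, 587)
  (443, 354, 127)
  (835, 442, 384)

(195,378,589): 195+378 ≤ 589 → not valid
(283,283,305): 283+283 > 305 → valid
(388,414,838): 388+414 ≤ 838 → not valid
(197,366,587): 197+366 ≤ 587 → not valid
(127,354,443): 127+354 > 443 → valid
(384,442,835): 384+442 ≤ 835 → not valid
2 of the 6 triples form a triangle.

2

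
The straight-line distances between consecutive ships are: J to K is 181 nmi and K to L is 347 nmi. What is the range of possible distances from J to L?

166 ≤ JL ≤ 528 nmi

By the triangle inequality, |181 − 347| ≤ JL ≤ 181 + 347.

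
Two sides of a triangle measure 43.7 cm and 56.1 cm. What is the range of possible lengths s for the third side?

12.4 < s < 99.8

By the triangle inequality, s must be less than 43.7 + 56.1 = 99.8 and greater than |43.7 − 56.1| = 12.4.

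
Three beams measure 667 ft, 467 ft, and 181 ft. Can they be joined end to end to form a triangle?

No

The longest side is 667, but the other two sum to only 648.
648 < 667, so the triangle inequality fails.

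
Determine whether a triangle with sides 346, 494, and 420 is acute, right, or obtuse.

acute

Compare the square of the longest side to the sum of squares of the other two: 346² + 420² = 296116 > 244036 = 494².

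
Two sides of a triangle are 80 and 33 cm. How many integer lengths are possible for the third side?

65

The third side lies in the open interval (47, 113).
Integers from 48 to 112 inclusive: 112 − 48 + 1 = 65.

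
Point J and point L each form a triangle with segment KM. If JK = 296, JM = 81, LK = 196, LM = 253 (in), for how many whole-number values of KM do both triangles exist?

161

From triangle JKM: 215 < KM < 377.
From triangle LKM: 57 < KM < 449.
Intersection: 215 < KM < 377, so integers 216 through 376: 161 values.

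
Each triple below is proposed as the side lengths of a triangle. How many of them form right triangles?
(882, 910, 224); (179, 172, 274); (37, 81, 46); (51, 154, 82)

(882,910,224): 224²+882² = 828100 = 910² → right
(179,172,274): 172²+179² = 61625 < 75076 = 274² → obtuse
(37,81,46): 37²+46² = 3485 < 6561 = 81² → obtuse
(51,154,82): 51+82 ≤ 154, not a triangle
1 of the 4 is right.

1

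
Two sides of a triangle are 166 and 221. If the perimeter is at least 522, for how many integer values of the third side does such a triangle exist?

Triangle inequality: 55 < x < 387. Perimeter ≥ 522 gives x ≥ 522 − 166 − 221 = 135.
So 135 ≤ x < 387; integers 135 through 386: 252 values.

252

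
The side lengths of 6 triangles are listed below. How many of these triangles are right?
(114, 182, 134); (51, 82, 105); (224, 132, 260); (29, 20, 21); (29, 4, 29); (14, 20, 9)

2

(114,182,134): 114²+134² = 30952 < 33124 = 182² → obtuse
(51,82,105): 51²+82² = 9325 < 11025 = 105² → obtuse
(224,132,260): 132²+224² = 67600 = 260² → right
(29,20,21): 20²+21² = 841 = 29² → right
(29,4,29): 4²+29² = 857 > 841 = 29² → acute
(14,20,9): 9²+14² = 277 < 400 = 20² → obtuse
2 of the 6 are right.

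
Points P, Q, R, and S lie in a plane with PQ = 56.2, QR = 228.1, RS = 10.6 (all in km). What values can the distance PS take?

161.3 ≤ PS ≤ 294.9 km

The maximum is all hops collinear in one direction: 56.2 + 228.1 + 10.6 = 294.9.
The longest hop is 228.1; the others sum to 66.8. Folding the others back against it leaves at least 228.1 − 66.8 = 161.3.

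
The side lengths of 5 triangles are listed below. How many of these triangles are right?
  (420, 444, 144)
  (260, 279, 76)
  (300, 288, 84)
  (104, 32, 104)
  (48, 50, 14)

(420,444,144): 144²+420² = 197136 = 444² → right
(260,279,76): 76²+260² = 73376 < 77841 = 279² → obtuse
(300,288,84): 84²+288² = 90000 = 300² → right
(104,32,104): 32²+104² = 11840 > 10816 = 104² → acute
(48,50,14): 14²+48² = 2500 = 50² → right
3 of the 5 are right.

3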